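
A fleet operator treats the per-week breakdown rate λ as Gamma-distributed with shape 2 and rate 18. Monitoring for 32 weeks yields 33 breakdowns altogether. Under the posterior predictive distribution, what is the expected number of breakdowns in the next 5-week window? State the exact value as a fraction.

Total count 33 over total exposure 32 weeks.
Posterior: α' = 2 + 33 = 35, β' = 18 + 32 = 50.
Predictive mean over a 5-week window = T·E[λ|data] = 5·35/50 = 7/2.

7/2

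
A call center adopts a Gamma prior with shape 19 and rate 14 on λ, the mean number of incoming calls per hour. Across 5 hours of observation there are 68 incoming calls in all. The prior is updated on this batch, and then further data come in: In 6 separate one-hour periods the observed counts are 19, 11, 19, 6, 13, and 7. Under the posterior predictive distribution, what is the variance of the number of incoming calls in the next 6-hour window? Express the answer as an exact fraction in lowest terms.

30132/625

Total count 68 over total exposure 5 hours.
After the first batch: Gamma(19 + 68, 14 + 5) = Gamma(87, 19).
Total count: 19 + 11 + 19 + 6 + 13 + 7 = 75.
Total exposure: 6 hours.
After the second batch: Gamma(87 + 75, 19 + 6) = Gamma(162, 25).
The posterior predictive for a window of length T is Negative Binomial with variance T·α'·(β'+T)/β'² = 6·162·31/625 = 30132/625.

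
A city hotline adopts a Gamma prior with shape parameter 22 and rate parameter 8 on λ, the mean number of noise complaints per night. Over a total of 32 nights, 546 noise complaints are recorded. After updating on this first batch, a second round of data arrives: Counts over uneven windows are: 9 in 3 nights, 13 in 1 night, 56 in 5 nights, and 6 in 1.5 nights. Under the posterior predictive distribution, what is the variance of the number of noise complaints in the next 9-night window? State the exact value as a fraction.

1396584/10201

Total count 546 over total exposure 32 nights.
After the first batch: Gamma(22 + 546, 8 + 32) = Gamma(568, 40).
Total count: 9 + 13 + 56 + 6 = 84.
Total exposure: 3 + 1 + 5 + 1.5 = 10.5 nights.
After the second batch: Gamma(568 + 84, 40 + 10.5) = Gamma(652, 101/2).
The posterior predictive for a window of length T is Negative Binomial with variance T·α'·(β'+T)/β'² = 9·652·(119/2)/(10201/4) = 1396584/10201.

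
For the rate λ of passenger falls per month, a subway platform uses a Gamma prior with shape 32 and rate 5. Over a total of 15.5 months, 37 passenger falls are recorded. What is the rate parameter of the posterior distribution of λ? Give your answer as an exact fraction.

Total count 37 over total exposure 15.5 months.
Posterior: α' = 32 + 37 = 69, β' = 5 + 15.5 = 41/2.

41/2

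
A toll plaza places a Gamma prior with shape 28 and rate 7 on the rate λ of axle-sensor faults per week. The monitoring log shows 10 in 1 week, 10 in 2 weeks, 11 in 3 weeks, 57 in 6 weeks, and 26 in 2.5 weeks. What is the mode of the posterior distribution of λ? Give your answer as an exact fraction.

Total count: 10 + 10 + 11 + 57 + 26 = 114.
Total exposure: 1 + 2 + 3 + 6 + 2.5 = 14.5 weeks.
Posterior: α' = 28 + 114 = 142, β' = 7 + 14.5 = 43/2.
Posterior mode = (α'−1)/β' = 141/(43/2) = 282/43.

282/43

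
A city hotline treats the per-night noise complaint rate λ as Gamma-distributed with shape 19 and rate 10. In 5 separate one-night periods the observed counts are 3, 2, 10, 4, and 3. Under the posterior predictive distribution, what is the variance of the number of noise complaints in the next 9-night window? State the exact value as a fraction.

984/25

Total count: 3 + 2 + 10 + 4 + 3 = 22.
Total exposure: 5 nights.
By Gamma–Poisson conjugacy, the posterior is Gamma(α + Σx, β + Σt) = Gamma(19 + 22, 10 + 5) = Gamma(41, 15).
The posterior predictive for a window of length T is Negative Binomial with variance T·α'·(β'+T)/β'² = 9·41·24/225 = 984/25.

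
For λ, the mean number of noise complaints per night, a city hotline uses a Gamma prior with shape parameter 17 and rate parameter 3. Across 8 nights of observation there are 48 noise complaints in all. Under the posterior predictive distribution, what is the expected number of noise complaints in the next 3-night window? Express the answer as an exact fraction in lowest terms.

Total count 48 over total exposure 8 nights.
By Gamma–Poisson conjugacy, the posterior is Gamma(α + Σx, β + Σt) = Gamma(17 + 48, 3 + 8) = Gamma(65, 11).
Predictive mean over a 3-night window = T·E[λ|data] = 3·65/11 = 195/11.

195/11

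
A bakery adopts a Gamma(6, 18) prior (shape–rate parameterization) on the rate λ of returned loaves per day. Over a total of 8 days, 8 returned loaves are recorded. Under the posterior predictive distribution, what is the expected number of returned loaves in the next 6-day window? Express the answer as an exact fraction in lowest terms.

Total count 8 over total exposure 8 days.
Posterior: α' = 6 + 8 = 14, β' = 18 + 8 = 26.
Predictive mean over a 6-day window = T·E[λ|data] = 6·14/26 = 42/13.

42/13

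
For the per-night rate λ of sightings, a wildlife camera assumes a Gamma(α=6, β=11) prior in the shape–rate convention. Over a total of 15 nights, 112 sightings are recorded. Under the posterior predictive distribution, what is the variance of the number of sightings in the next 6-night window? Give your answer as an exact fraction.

5664/169

Total count 112 over total exposure 15 nights.
Conjugate update: add total count to the shape and total exposure to the rate, giving Gamma(118, 26).
The posterior predictive for a window of length T is Negative Binomial with variance T·α'·(β'+T)/β'² = 6·118·32/676 = 5664/169.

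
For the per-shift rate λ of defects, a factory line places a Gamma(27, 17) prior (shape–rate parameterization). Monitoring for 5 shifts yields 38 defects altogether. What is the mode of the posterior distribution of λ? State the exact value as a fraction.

Total count 38 over total exposure 5 shifts.
By Gamma–Poisson conjugacy, the posterior is Gamma(α + Σx, β + Σt) = Gamma(27 + 38, 17 + 5) = Gamma(65, 22).
Posterior mode = (α'−1)/β' = 64/22 = 32/11.

32/11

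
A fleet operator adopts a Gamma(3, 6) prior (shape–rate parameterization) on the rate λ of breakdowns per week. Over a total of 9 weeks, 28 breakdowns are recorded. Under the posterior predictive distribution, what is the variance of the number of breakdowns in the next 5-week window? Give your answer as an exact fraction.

Total count 28 over total exposure 9 weeks.
Conjugate update: add total count to the shape and total exposure to the rate, giving Gamma(31, 15).
The posterior predictive for a window of length T is Negative Binomial with variance T·α'·(β'+T)/β'² = 5·31·20/225 = 124/9.

124/9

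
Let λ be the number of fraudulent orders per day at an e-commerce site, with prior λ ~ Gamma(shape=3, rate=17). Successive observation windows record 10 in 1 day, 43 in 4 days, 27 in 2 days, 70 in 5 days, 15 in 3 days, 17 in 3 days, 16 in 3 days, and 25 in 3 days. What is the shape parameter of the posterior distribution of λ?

Total count: 10 + 43 + 27 + 70 + 15 + 17 + 16 + 25 = 223.
Total exposure: 1 + 4 + 2 + 5 + 3 + 3 + 3 + 3 = 24 days.
Conjugate update: add total count to the shape and total exposure to the rate, giving Gamma(226, 41).

226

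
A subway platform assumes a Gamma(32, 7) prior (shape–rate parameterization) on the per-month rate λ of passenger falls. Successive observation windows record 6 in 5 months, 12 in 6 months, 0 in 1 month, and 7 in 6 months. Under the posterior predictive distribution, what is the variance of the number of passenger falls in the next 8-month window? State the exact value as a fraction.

15048/625

Total count: 6 + 12 + 0 + 7 = 25.
Total exposure: 5 + 6 + 1 + 6 = 18 months.
The Gamma prior is conjugate for the Poisson rate, so λ | data ~ Gamma(32+25, 7+18) = Gamma(57, 25).
The posterior predictive for a window of length T is Negative Binomial with variance T·α'·(β'+T)/β'² = 8·57·33/625 = 15048/625.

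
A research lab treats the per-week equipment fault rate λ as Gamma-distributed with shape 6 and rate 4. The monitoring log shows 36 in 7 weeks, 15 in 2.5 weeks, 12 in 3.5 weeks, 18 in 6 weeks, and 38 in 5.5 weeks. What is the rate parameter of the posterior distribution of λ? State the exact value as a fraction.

57/2

Total count: 36 + 15 + 12 + 18 + 38 = 119.
Total exposure: 7 + 2.5 + 3.5 + 6 + 5.5 = 24.5 weeks.
Gamma(α, β) with Poisson data over total exposure Σt gives posterior Gamma(α+Σx, β+Σt) = Gamma(125, 57/2).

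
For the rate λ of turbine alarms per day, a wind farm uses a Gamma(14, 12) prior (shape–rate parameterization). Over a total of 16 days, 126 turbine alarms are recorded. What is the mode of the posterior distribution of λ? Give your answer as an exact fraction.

139/28

Total count 126 over total exposure 16 days.
By Gamma–Poisson conjugacy, the posterior is Gamma(α + Σx, β + Σt) = Gamma(14 + 126, 12 + 16) = Gamma(140, 28).
Posterior mode = (α'−1)/β' = 139/28.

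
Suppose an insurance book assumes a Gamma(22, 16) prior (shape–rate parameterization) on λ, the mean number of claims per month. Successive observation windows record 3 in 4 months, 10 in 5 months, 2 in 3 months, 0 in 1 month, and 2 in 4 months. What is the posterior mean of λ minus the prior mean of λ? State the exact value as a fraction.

-17/88

Total count: 3 + 10 + 2 + 0 + 2 = 17.
Total exposure: 4 + 5 + 3 + 1 + 4 = 17 months.
The Gamma prior is conjugate for the Poisson rate, so λ | data ~ Gamma(22+17, 16+17) = Gamma(39, 33).
Posterior mean = 39/33 = 13/11; prior mean = 22/16 = 11/8. Difference = 13/11 − 11/8 = -17/88.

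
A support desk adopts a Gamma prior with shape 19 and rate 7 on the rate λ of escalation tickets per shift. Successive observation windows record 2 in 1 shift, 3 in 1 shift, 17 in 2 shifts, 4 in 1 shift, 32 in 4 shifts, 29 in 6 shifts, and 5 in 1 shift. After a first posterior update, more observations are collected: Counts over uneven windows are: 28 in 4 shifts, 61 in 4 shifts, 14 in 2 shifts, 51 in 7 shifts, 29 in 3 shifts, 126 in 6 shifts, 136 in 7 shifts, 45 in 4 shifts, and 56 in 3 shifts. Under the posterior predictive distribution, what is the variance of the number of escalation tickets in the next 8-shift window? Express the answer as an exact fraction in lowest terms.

Total count: 2 + 3 + 17 + 4 + 32 + 29 + 5 = 92.
Total exposure: 1 + 1 + 2 + 1 + 4 + 6 + 1 = 16 shifts.
After the first batch: Gamma(19 + 92, 7 + 16) = Gamma(111, 23).
Total count: 28 + 61 + 14 + 51 + 29 + 126 + 136 + 45 + 56 = 546.
Total exposure: 4 + 4 + 2 + 7 + 3 + 6 + 7 + 4 + 3 = 40 shifts.
After the second batch: Gamma(111 + 546, 23 + 40) = Gamma(657, 63).
The posterior predictive for a window of length T is Negative Binomial with variance T·α'·(β'+T)/β'² = 8·657·71/3969 = 41464/441.

41464/441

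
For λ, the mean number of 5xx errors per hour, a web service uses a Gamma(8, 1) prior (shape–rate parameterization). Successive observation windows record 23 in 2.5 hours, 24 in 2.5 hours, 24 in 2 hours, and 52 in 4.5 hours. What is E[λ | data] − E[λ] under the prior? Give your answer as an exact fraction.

Total count: 23 + 24 + 24 + 52 = 123.
Total exposure: 2.5 + 2.5 + 2 + 4.5 = 11.5 hours.
The Gamma prior is conjugate for the Poisson rate, so λ | data ~ Gamma(8+123, 1+11.5) = Gamma(131, 25/2).
Posterior mean = 131/(25/2) = 262/25; prior mean = 8/1 = 8. Difference = 262/25 − 8 = 62/25.

62/25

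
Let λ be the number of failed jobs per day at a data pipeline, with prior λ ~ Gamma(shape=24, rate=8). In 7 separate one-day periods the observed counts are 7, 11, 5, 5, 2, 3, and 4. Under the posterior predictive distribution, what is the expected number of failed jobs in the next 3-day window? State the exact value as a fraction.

Total count: 7 + 11 + 5 + 5 + 2 + 3 + 4 = 37.
Total exposure: 7 days.
Posterior: α' = 24 + 37 = 61, β' = 8 + 7 = 15.
Predictive mean over a 3-day window = T·E[λ|data] = 3·61/15 = 61/5.

61/5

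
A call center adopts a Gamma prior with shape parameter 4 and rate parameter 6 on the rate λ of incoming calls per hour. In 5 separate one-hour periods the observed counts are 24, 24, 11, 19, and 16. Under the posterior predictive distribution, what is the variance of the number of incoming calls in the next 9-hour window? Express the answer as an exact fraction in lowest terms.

Total count: 24 + 24 + 11 + 19 + 16 = 94.
Total exposure: 5 hours.
Posterior: α' = 4 + 94 = 98, β' = 6 + 5 = 11.
The posterior predictive for a window of length T is Negative Binomial with variance T·α'·(β'+T)/β'² = 9·98·20/121 = 17640/121.

17640/121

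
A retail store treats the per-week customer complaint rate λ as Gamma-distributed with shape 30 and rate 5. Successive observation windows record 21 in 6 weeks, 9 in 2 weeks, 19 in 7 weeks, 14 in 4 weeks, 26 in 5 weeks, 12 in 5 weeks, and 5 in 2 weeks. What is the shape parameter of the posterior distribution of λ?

136

Total count: 21 + 9 + 19 + 14 + 26 + 12 + 5 = 106.
Total exposure: 6 + 2 + 7 + 4 + 5 + 5 + 2 = 31 weeks.
Gamma(α, β) with Poisson data over total exposure Σt gives posterior Gamma(α+Σx, β+Σt) = Gamma(136, 36).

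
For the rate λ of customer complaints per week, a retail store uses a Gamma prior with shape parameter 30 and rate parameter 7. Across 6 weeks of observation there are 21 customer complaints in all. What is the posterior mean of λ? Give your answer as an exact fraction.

Total count 21 over total exposure 6 weeks.
Conjugate update: add total count to the shape and total exposure to the rate, giving Gamma(51, 13).
Posterior mean = α'/β' = 51/13.

51/13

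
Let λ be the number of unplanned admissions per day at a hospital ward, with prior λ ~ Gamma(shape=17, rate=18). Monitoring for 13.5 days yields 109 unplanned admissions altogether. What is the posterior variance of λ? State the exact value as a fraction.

8/63

Total count 109 over total exposure 13.5 days.
By Gamma–Poisson conjugacy, the posterior is Gamma(α + Σx, β + Σt) = Gamma(17 + 109, 18 + 13.5) = Gamma(126, 63/2).
Posterior variance = α'/β'² = 126/(3969/4) = 8/63.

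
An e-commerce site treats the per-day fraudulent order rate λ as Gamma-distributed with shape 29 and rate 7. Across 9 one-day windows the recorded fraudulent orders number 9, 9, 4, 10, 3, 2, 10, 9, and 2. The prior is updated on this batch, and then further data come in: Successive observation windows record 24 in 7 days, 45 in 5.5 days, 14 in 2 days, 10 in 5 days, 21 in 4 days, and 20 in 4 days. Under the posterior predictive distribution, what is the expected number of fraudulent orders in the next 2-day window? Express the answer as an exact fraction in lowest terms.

Total count: 9 + 9 + 4 + 10 + 3 + 2 + 10 + 9 + 2 = 58.
Total exposure: 9 days.
After the first batch: Gamma(29 + 58, 7 + 9) = Gamma(87, 16).
Total count: 24 + 45 + 14 + 10 + 21 + 20 = 134.
Total exposure: 7 + 5.5 + 2 + 5 + 4 + 4 = 27.5 days.
After the second batch: Gamma(87 + 134, 16 + 27.5) = Gamma(221, 87/2).
Predictive mean over a 2-day window = T·E[λ|data] = 2·221/(87/2) = 884/87.

884/87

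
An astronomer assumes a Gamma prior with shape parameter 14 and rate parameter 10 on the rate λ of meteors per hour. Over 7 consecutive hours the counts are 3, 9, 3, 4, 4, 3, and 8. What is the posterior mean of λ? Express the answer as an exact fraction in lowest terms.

48/17

Total count: 3 + 9 + 3 + 4 + 4 + 3 + 8 = 34.
Total exposure: 7 hours.
The Gamma prior is conjugate for the Poisson rate, so λ | data ~ Gamma(14+34, 10+7) = Gamma(48, 17).
Posterior mean = α'/β' = 48/17.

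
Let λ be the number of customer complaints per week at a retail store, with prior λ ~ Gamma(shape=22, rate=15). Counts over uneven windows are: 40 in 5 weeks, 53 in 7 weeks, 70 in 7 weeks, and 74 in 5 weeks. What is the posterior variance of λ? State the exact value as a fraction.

259/1521

Total count: 40 + 53 + 70 + 74 = 237.
Total exposure: 5 + 7 + 7 + 5 = 24 weeks.
Posterior: α' = 22 + 237 = 259, β' = 15 + 24 = 39.
Posterior variance = α'/β'² = 259/1521.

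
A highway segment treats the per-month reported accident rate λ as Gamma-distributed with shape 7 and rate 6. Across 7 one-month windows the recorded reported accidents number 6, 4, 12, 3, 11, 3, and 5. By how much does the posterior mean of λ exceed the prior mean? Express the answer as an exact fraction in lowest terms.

215/78

Total count: 6 + 4 + 12 + 3 + 11 + 3 + 5 = 44.
Total exposure: 7 months.
Gamma(α, β) with Poisson data over total exposure Σt gives posterior Gamma(α+Σx, β+Σt) = Gamma(51, 13).
Posterior mean = 51/13 = 51/13; prior mean = 7/6 = 7/6. Difference = 51/13 − 7/6 = 215/78.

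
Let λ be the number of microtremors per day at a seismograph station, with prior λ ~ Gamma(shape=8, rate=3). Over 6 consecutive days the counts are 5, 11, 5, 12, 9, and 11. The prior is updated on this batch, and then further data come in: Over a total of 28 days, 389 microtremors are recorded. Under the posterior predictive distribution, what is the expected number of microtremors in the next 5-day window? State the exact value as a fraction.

2250/37

Total count: 5 + 11 + 5 + 12 + 9 + 11 = 53.
Total exposure: 6 days.
After the first batch: Gamma(8 + 53, 3 + 6) = Gamma(61, 9).
Total count 389 over total exposure 28 days.
After the second batch: Gamma(61 + 389, 9 + 28) = Gamma(450, 37).
Predictive mean over a 5-day window = T·E[λ|data] = 5·450/37 = 2250/37.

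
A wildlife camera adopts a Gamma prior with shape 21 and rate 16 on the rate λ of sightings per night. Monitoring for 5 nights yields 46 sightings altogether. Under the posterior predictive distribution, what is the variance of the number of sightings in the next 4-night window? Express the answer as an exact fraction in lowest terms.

6700/441

Total count 46 over total exposure 5 nights.
Conjugate update: add total count to the shape and total exposure to the rate, giving Gamma(67, 21).
The posterior predictive for a window of length T is Negative Binomial with variance T·α'·(β'+T)/β'² = 4·67·25/441 = 6700/441.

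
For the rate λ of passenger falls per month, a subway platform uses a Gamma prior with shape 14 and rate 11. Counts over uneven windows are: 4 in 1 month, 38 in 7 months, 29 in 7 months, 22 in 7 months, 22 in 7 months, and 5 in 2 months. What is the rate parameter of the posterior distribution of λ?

Total count: 4 + 38 + 29 + 22 + 22 + 5 = 120.
Total exposure: 1 + 7 + 7 + 7 + 7 + 2 = 31 months.
The Gamma prior is conjugate for the Poisson rate, so λ | data ~ Gamma(14+120, 11+31) = Gamma(134, 42).

42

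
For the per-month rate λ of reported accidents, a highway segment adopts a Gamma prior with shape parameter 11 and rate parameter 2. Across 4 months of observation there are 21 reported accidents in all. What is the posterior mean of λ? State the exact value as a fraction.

16/3

Total count 21 over total exposure 4 months.
By Gamma–Poisson conjugacy, the posterior is Gamma(α + Σx, β + Σt) = Gamma(11 + 21, 2 + 4) = Gamma(32, 6).
Posterior mean = α'/β' = 32/6 = 16/3.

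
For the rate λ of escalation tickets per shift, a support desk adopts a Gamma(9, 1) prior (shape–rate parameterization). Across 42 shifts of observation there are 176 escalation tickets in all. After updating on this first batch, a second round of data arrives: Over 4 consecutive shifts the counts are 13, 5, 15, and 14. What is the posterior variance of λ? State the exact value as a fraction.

232/2209

Total count 176 over total exposure 42 shifts.
After the first batch: Gamma(9 + 176, 1 + 42) = Gamma(185, 43).
Total count: 13 + 5 + 15 + 14 = 47.
Total exposure: 4 shifts.
After the second batch: Gamma(185 + 47, 43 + 4) = Gamma(232, 47).
Posterior variance = α'/β'² = 232/2209.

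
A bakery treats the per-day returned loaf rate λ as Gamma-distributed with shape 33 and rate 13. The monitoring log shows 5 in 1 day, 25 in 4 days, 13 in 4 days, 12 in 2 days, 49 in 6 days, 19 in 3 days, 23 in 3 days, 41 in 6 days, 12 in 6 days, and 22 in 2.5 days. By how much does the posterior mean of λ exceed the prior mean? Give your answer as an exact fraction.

3271/1313

Total count: 5 + 25 + 13 + 12 + 49 + 19 + 23 + 41 + 12 + 22 = 221.
Total exposure: 1 + 4 + 4 + 2 + 6 + 3 + 3 + 6 + 6 + 2.5 = 37.5 days.
Gamma(α, β) with Poisson data over total exposure Σt gives posterior Gamma(α+Σx, β+Σt) = Gamma(254, 101/2).
Posterior mean = 254/(101/2) = 508/101; prior mean = 33/13 = 33/13. Difference = 508/101 − 33/13 = 3271/1313.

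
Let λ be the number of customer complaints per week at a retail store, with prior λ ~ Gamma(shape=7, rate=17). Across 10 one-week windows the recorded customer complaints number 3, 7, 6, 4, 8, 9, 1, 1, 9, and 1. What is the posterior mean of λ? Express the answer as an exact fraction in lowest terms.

Total count: 3 + 7 + 6 + 4 + 8 + 9 + 1 + 1 + 9 + 1 = 49.
Total exposure: 10 weeks.
By Gamma–Poisson conjugacy, the posterior is Gamma(α + Σx, β + Σt) = Gamma(7 + 49, 17 + 10) = Gamma(56, 27).
Posterior mean = α'/β' = 56/27.

56/27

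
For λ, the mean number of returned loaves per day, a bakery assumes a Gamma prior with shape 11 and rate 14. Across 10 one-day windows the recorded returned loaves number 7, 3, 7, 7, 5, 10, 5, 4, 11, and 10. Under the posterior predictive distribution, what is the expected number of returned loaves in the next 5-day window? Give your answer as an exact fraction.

Total count: 7 + 3 + 7 + 7 + 5 + 10 + 5 + 4 + 11 + 10 = 69.
Total exposure: 10 days.
The Gamma prior is conjugate for the Poisson rate, so λ | data ~ Gamma(11+69, 14+10) = Gamma(80, 24).
Predictive mean over a 5-day window = T·E[λ|data] = 5·80/24 = 50/3.

50/3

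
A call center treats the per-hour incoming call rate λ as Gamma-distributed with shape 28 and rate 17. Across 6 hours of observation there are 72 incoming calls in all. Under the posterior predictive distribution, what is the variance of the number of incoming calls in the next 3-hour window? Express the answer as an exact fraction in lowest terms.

7800/529

Total count 72 over total exposure 6 hours.
Gamma(α, β) with Poisson data over total exposure Σt gives posterior Gamma(α+Σx, β+Σt) = Gamma(100, 23).
The posterior predictive for a window of length T is Negative Binomial with variance T·α'·(β'+T)/β'² = 3·100·26/529 = 7800/529.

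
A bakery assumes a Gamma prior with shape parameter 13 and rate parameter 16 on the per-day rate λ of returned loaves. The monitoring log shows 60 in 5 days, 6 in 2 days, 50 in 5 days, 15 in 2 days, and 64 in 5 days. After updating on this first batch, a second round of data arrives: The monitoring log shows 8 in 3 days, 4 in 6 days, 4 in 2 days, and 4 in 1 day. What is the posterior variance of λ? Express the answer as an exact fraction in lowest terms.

228/2209

Total count: 60 + 6 + 50 + 15 + 64 = 195.
Total exposure: 5 + 2 + 5 + 2 + 5 = 19 days.
After the first batch: Gamma(13 + 195, 16 + 19) = Gamma(208, 35).
Total count: 8 + 4 + 4 + 4 = 20.
Total exposure: 3 + 6 + 2 + 1 = 12 days.
After the second batch: Gamma(208 + 20, 35 + 12) = Gamma(228, 47).
Posterior variance = α'/β'² = 228/2209.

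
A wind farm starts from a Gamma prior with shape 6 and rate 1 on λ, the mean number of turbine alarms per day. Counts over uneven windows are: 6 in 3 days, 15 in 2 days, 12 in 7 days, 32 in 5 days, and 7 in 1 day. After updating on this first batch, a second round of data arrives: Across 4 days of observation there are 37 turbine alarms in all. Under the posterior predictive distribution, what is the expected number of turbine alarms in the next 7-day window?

35

Total count: 6 + 15 + 12 + 32 + 7 = 72.
Total exposure: 3 + 2 + 7 + 5 + 1 = 18 days.
After the first batch: Gamma(6 + 72, 1 + 18) = Gamma(78, 19).
Total count 37 over total exposure 4 days.
After the second batch: Gamma(78 + 37, 19 + 4) = Gamma(115, 23).
Predictive mean over a 7-day window = T·E[λ|data] = 7·115/23 = 35.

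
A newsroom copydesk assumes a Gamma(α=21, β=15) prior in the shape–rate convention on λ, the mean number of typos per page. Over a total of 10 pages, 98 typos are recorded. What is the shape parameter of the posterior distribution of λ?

119

Total count 98 over total exposure 10 pages.
By Gamma–Poisson conjugacy, the posterior is Gamma(α + Σx, β + Σt) = Gamma(21 + 98, 15 + 10) = Gamma(119, 25).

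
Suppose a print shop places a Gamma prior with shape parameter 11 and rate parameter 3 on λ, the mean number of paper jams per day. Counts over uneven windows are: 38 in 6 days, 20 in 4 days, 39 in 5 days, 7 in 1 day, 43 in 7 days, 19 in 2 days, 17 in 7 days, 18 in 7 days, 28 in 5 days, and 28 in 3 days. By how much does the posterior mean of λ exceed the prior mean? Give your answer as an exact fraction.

Total count: 38 + 20 + 39 + 7 + 43 + 19 + 17 + 18 + 28 + 28 = 257.
Total exposure: 6 + 4 + 5 + 1 + 7 + 2 + 7 + 7 + 5 + 3 = 47 days.
Gamma(α, β) with Poisson data over total exposure Σt gives posterior Gamma(α+Σx, β+Σt) = Gamma(268, 50).
Posterior mean = 268/50 = 134/25; prior mean = 11/3 = 11/3. Difference = 134/25 − 11/3 = 127/75.

127/75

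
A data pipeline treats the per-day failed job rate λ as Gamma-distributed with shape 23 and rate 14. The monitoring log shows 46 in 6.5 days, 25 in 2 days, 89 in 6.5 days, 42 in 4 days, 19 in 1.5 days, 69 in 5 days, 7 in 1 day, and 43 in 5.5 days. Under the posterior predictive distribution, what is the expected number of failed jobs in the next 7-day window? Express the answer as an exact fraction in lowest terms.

Total count: 46 + 25 + 89 + 42 + 19 + 69 + 7 + 43 = 340.
Total exposure: 6.5 + 2 + 6.5 + 4 + 1.5 + 5 + 1 + 5.5 = 32 days.
Gamma(α, β) with Poisson data over total exposure Σt gives posterior Gamma(α+Σx, β+Σt) = Gamma(363, 46).
Predictive mean over a 7-day window = T·E[λ|data] = 7·363/46 = 2541/46.

2541/46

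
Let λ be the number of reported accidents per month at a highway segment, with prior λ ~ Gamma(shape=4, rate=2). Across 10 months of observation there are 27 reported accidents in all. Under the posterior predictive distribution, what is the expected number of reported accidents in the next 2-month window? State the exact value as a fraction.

Total count 27 over total exposure 10 months.
Posterior: α' = 4 + 27 = 31, β' = 2 + 10 = 12.
Predictive mean over a 2-month window = T·E[λ|data] = 2·31/12 = 31/6.

31/6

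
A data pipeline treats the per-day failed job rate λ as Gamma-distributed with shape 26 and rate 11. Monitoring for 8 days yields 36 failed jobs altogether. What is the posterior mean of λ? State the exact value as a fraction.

Total count 36 over total exposure 8 days.
Conjugate update: add total count to the shape and total exposure to the rate, giving Gamma(62, 19).
Posterior mean = α'/β' = 62/19.

62/19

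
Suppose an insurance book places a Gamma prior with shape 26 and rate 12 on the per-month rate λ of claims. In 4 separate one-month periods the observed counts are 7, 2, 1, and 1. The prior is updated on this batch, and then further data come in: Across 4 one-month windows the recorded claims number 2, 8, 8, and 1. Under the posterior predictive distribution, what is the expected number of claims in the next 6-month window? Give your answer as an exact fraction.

84/5

Total count: 7 + 2 + 1 + 1 = 11.
Total exposure: 4 months.
After the first batch: Gamma(26 + 11, 12 + 4) = Gamma(37, 16).
Total count: 2 + 8 + 8 + 1 = 19.
Total exposure: 4 months.
After the second batch: Gamma(37 + 19, 16 + 4) = Gamma(56, 20).
Predictive mean over a 6-month window = T·E[λ|data] = 6·56/20 = 84/5.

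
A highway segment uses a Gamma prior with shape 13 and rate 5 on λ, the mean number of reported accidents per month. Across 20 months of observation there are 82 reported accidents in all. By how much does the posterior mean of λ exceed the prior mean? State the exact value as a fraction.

6/5

Total count 82 over total exposure 20 months.
Conjugate update: add total count to the shape and total exposure to the rate, giving Gamma(95, 25).
Posterior mean = 95/25 = 19/5; prior mean = 13/5 = 13/5. Difference = 19/5 − 13/5 = 6/5.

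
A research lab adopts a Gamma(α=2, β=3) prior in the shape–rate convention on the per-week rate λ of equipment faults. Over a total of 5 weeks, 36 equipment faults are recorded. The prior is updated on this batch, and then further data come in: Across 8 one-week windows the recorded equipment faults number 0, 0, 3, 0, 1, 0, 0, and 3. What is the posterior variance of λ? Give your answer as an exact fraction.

45/256

Total count 36 over total exposure 5 weeks.
After the first batch: Gamma(2 + 36, 3 + 5) = Gamma(38, 8).
Total count: 0 + 0 + 3 + 0 + 1 + 0 + 0 + 3 = 7.
Total exposure: 8 weeks.
After the second batch: Gamma(38 + 7, 8 + 8) = Gamma(45, 16).
Posterior variance = α'/β'² = 45/256.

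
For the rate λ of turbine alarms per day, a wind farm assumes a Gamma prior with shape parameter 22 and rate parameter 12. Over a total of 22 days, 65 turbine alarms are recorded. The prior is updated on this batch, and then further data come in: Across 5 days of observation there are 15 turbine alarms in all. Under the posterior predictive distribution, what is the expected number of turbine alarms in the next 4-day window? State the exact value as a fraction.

136/13

Total count 65 over total exposure 22 days.
After the first batch: Gamma(22 + 65, 12 + 22) = Gamma(87, 34).
Total count 15 over total exposure 5 days.
After the second batch: Gamma(87 + 15, 34 + 5) = Gamma(102, 39).
Predictive mean over a 4-day window = T·E[λ|data] = 4·102/39 = 136/13.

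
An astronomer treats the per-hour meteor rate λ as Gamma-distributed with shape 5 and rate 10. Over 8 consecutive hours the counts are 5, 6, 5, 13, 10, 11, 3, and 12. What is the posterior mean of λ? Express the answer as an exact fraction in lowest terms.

Total count: 5 + 6 + 5 + 13 + 10 + 11 + 3 + 12 = 65.
Total exposure: 8 hours.
By Gamma–Poisson conjugacy, the posterior is Gamma(α + Σx, β + Σt) = Gamma(5 + 65, 10 + 8) = Gamma(70, 18).
Posterior mean = α'/β' = 70/18 = 35/9.

35/9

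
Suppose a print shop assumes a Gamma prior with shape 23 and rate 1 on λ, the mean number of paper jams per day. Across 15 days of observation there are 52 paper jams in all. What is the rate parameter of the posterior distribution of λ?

Total count 52 over total exposure 15 days.
Gamma(α, β) with Poisson data over total exposure Σt gives posterior Gamma(α+Σx, β+Σt) = Gamma(75, 16).

16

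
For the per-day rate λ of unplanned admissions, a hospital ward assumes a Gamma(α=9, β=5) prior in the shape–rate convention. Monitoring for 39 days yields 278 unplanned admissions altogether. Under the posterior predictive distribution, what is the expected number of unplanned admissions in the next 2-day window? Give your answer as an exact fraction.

Total count 278 over total exposure 39 days.
Gamma(α, β) with Poisson data over total exposure Σt gives posterior Gamma(α+Σx, β+Σt) = Gamma(287, 44).
Predictive mean over a 2-day window = T·E[λ|data] = 2·287/44 = 287/22.

287/22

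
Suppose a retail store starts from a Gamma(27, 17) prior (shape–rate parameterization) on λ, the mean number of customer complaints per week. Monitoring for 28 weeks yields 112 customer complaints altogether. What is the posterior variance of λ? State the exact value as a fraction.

Total count 112 over total exposure 28 weeks.
Conjugate update: add total count to the shape and total exposure to the rate, giving Gamma(139, 45).
Posterior variance = α'/β'² = 139/2025.

139/2025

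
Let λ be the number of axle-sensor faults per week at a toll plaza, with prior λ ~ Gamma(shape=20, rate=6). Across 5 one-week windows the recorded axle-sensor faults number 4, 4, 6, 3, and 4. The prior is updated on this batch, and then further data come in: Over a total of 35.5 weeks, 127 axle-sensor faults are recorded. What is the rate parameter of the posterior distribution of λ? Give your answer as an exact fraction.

93/2

Total count: 4 + 4 + 6 + 3 + 4 = 21.
Total exposure: 5 weeks.
After the first batch: Gamma(20 + 21, 6 + 5) = Gamma(41, 11).
Total count 127 over total exposure 35.5 weeks.
After the second batch: Gamma(41 + 127, 11 + 35.5) = Gamma(168, 93/2).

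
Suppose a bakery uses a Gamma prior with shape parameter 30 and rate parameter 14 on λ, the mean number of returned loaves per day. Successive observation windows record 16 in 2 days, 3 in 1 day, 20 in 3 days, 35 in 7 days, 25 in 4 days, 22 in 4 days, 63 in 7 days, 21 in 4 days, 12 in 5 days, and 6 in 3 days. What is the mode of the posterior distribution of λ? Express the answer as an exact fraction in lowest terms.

14/3

Total count: 16 + 3 + 20 + 35 + 25 + 22 + 63 + 21 + 12 + 6 = 223.
Total exposure: 2 + 1 + 3 + 7 + 4 + 4 + 7 + 4 + 5 + 3 = 40 days.
By Gamma–Poisson conjugacy, the posterior is Gamma(α + Σx, β + Σt) = Gamma(30 + 223, 14 + 40) = Gamma(253, 54).
Posterior mode = (α'−1)/β' = 252/54 = 14/3.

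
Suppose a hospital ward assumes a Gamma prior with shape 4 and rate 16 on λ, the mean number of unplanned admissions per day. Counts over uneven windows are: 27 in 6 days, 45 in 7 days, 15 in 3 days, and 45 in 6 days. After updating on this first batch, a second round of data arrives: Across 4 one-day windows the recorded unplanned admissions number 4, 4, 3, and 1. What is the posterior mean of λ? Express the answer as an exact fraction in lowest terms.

Total count: 27 + 45 + 15 + 45 = 132.
Total exposure: 6 + 7 + 3 + 6 = 22 days.
After the first batch: Gamma(4 + 132, 16 + 22) = Gamma(136, 38).
Total count: 4 + 4 + 3 + 1 = 12.
Total exposure: 4 days.
After the second batch: Gamma(136 + 12, 38 + 4) = Gamma(148, 42).
Posterior mean = α'/β' = 148/42 = 74/21.

74/21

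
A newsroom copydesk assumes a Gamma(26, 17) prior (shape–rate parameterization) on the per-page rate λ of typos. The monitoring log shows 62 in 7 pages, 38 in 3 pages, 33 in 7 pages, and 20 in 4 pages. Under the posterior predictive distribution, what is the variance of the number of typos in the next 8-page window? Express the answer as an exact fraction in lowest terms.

16468/361

Total count: 62 + 38 + 33 + 20 = 153.
Total exposure: 7 + 3 + 7 + 4 = 21 pages.
Gamma(α, β) with Poisson data over total exposure Σt gives posterior Gamma(α+Σx, β+Σt) = Gamma(179, 38).
The posterior predictive for a window of length T is Negative Binomial with variance T·α'·(β'+T)/β'² = 8·179·46/1444 = 16468/361.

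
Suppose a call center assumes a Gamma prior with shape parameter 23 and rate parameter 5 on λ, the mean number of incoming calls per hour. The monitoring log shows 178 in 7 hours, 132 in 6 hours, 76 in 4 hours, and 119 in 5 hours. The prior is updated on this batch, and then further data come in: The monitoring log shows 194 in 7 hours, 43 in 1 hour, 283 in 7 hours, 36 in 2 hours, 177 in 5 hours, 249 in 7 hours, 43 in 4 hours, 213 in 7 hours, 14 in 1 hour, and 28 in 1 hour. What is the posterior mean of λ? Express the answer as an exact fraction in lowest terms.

1808/69

Total count: 178 + 132 + 76 + 119 = 505.
Total exposure: 7 + 6 + 4 + 5 = 22 hours.
After the first batch: Gamma(23 + 505, 5 + 22) = Gamma(528, 27).
Total count: 194 + 43 + 283 + 36 + 177 + 249 + 43 + 213 + 14 + 28 = 1280.
Total exposure: 7 + 1 + 7 + 2 + 5 + 7 + 4 + 7 + 1 + 1 = 42 hours.
After the second batch: Gamma(528 + 1280, 27 + 42) = Gamma(1808, 69).
Posterior mean = α'/β' = 1808/69.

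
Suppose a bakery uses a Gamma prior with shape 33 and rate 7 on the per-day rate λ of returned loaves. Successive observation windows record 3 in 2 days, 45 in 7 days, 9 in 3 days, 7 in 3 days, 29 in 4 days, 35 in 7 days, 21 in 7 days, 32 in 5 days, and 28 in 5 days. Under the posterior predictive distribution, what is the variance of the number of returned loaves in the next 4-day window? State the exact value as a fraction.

13068/625

Total count: 3 + 45 + 9 + 7 + 29 + 35 + 21 + 32 + 28 = 209.
Total exposure: 2 + 7 + 3 + 3 + 4 + 7 + 7 + 5 + 5 = 43 days.
Posterior: α' = 33 + 209 = 242, β' = 7 + 43 = 50.
The posterior predictive for a window of length T is Negative Binomial with variance T·α'·(β'+T)/β'² = 4·242·54/2500 = 13068/625.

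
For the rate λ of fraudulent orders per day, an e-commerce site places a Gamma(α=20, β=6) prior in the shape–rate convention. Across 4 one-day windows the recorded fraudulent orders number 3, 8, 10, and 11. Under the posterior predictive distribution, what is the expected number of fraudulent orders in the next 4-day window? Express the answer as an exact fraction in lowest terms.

104/5

Total count: 3 + 8 + 10 + 11 = 32.
Total exposure: 4 days.
Gamma(α, β) with Poisson data over total exposure Σt gives posterior Gamma(α+Σx, β+Σt) = Gamma(52, 10).
Predictive mean over a 4-day window = T·E[λ|data] = 4·52/10 = 104/5.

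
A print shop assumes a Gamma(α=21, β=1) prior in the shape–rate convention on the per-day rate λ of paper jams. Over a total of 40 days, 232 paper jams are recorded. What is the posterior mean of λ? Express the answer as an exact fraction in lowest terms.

253/41

Total count 232 over total exposure 40 days.
Conjugate update: add total count to the shape and total exposure to the rate, giving Gamma(253, 41).
Posterior mean = α'/β' = 253/41.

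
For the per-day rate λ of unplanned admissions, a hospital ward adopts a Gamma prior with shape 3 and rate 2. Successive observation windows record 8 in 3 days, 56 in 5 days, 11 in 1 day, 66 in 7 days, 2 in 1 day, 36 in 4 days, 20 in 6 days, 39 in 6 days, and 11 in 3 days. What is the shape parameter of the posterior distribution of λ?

Total count: 8 + 56 + 11 + 66 + 2 + 36 + 20 + 39 + 11 = 249.
Total exposure: 3 + 5 + 1 + 7 + 1 + 4 + 6 + 6 + 3 = 36 days.
By Gamma–Poisson conjugacy, the posterior is Gamma(α + Σx, β + Σt) = Gamma(3 + 249, 2 + 36) = Gamma(252, 38).

252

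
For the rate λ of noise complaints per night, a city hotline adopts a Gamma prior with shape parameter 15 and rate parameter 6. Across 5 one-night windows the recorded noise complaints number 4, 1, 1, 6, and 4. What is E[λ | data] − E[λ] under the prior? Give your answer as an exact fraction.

Total count: 4 + 1 + 1 + 6 + 4 = 16.
Total exposure: 5 nights.
Conjugate update: add total count to the shape and total exposure to the rate, giving Gamma(31, 11).
Posterior mean = 31/11 = 31/11; prior mean = 15/6 = 5/2. Difference = 31/11 − 5/2 = 7/22.

7/22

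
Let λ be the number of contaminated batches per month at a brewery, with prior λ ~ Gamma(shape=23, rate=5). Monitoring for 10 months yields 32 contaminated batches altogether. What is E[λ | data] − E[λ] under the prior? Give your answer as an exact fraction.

-14/15

Total count 32 over total exposure 10 months.
Conjugate update: add total count to the shape and total exposure to the rate, giving Gamma(55, 15).
Posterior mean = 55/15 = 11/3; prior mean = 23/5 = 23/5. Difference = 11/3 − 23/5 = -14/15.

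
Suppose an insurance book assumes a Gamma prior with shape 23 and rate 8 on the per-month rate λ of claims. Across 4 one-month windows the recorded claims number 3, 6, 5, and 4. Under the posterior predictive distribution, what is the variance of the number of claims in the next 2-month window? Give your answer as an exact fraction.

287/36

Total count: 3 + 6 + 5 + 4 = 18.
Total exposure: 4 months.
Posterior: α' = 23 + 18 = 41, β' = 8 + 4 = 12.
The posterior predictive for a window of length T is Negative Binomial with variance T·α'·(β'+T)/β'² = 2·41·14/144 = 287/36.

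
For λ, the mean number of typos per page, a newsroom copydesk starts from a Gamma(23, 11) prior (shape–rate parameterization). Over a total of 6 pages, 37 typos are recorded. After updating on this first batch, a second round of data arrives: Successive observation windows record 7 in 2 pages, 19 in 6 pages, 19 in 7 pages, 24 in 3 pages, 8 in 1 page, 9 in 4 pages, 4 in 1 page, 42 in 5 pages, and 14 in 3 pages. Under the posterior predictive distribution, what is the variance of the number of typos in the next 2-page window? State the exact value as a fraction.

21012/2401

Total count 37 over total exposure 6 pages.
After the first batch: Gamma(23 + 37, 11 + 6) = Gamma(60, 17).
Total count: 7 + 19 + 19 + 24 + 8 + 9 + 4 + 42 + 14 = 146.
Total exposure: 2 + 6 + 7 + 3 + 1 + 4 + 1 + 5 + 3 = 32 pages.
After the second batch: Gamma(60 + 146, 17 + 32) = Gamma(206, 49).
The posterior predictive for a window of length T is Negative Binomial with variance T·α'·(β'+T)/β'² = 2·206·51/2401 = 21012/2401.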